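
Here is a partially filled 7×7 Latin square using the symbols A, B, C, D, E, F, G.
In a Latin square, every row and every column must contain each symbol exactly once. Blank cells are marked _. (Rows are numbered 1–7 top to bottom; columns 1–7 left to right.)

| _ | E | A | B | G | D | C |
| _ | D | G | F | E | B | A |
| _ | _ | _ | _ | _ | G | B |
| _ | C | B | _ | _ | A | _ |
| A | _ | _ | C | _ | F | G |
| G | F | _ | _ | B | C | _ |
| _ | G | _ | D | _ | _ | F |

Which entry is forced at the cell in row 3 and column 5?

C

Row 1, column 1: row 1 has {A, B, C, D, E, G} and column 1 has {A, G}, leaving only F.
Row 2, column 1: row 2 has {A, B, D, E, F, G} and column 1 has {A, F, G}, leaving only C.
Row 3, column 2: row 3 has {B, G} and column 2 has {C, D, E, F, G}, leaving only A.
Row 3, column 4: row 3 has {A, B, G} and column 4 has {B, C, D, F}, leaving only E.
Row 3, column 1: row 3 has {A, B, E, G} and column 1 has {A, C, F, G}, leaving only D.
Row 4, column 1: row 4 has {A, B, C} and column 1 has {A, C, D, F, G}, leaving only E.
Row 4, column 4: row 4 has {A, B, C, E} and column 4 has {B, C, D, E, F}, leaving only G.
Row 4, column 7: row 4 has {A, B, C, E, G} and column 7 has {A, B, C, F, G}, leaving only D.
Row 4, column 5: row 4 has {A, B, C, D, E, G} and column 5 has {B, E, G}, leaving only F.
Row 3 already has {A, B, D, E, G} and column 5 already has {B, E, F, G}, so row 3, column 5 must be C.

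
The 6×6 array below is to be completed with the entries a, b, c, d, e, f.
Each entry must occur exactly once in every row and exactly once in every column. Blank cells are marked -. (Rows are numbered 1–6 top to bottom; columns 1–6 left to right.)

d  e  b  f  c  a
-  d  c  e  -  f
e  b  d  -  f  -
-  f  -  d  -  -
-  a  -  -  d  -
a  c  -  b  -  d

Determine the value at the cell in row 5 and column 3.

Row 2, column 1: row 2 has {c, d, e, f} and column 1 has {a, d, e}, leaving only b.
Row 2, column 5: row 2 has {b, c, d, e, f} and column 5 has {c, d, f}, leaving only a.
Row 3, column 6: row 3 has {b, d, e, f} and column 6 has {a, d, f}, leaving only c.
Row 3, column 4: row 3 has {b, c, d, e, f} and column 4 has {b, d, e, f}, leaving only a.
Row 4, column 1: row 4 has {d, f} and column 1 has {a, b, d, e}, leaving only c.
Row 5, column 1: row 5 has {a, d} and column 1 has {a, b, c, d, e}, leaving only f.
Row 5 already has {a, d, f} and column 3 already has {b, c, d}, so row 5, column 3 must be e.

e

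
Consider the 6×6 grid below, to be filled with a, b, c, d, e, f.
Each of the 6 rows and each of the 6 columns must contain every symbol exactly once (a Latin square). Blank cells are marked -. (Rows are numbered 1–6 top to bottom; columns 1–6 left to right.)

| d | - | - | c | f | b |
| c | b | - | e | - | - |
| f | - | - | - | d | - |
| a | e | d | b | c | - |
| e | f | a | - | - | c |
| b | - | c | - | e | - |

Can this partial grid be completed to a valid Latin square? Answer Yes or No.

No row or column among the givens repeats a symbol, and propagating forced cells runs into no contradiction.
One valid completion exists (for instance, d a e c f b / c b f e a d / f c b a d e / a e d b c f / e f a d b c / b d c f e a).

Yes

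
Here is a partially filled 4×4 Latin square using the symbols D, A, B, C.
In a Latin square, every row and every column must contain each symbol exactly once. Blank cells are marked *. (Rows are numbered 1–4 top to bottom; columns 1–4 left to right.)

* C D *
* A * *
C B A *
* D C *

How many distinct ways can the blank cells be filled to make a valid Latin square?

2

Row 1, column 1: eliminating its row and column leaves {A, B}.
Row 1, column 4: eliminating its row and column leaves {A, B}.
Row 2, column 1: eliminating its row and column leaves {D, B}.
Row 2, column 3: eliminating its row and column leaves {B}.
Row 2, column 4: eliminating its row and column leaves {D, B, C}.
Row 3, column 4: eliminating its row and column leaves {D}.
Row 4, column 1: eliminating its row and column leaves {A, B}.
Row 4, column 4: eliminating its row and column leaves {A, B}.
Enumerating the assignments across these blanks that avoid any row or column repeat gives 2 completions.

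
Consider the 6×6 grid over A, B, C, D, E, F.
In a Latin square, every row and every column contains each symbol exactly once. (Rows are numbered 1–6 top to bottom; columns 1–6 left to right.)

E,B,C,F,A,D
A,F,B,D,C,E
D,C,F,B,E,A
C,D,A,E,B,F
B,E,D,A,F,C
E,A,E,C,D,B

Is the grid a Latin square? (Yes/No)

No

Column 1 contains E twice (at rows 1 and 6), so it is not a permutation.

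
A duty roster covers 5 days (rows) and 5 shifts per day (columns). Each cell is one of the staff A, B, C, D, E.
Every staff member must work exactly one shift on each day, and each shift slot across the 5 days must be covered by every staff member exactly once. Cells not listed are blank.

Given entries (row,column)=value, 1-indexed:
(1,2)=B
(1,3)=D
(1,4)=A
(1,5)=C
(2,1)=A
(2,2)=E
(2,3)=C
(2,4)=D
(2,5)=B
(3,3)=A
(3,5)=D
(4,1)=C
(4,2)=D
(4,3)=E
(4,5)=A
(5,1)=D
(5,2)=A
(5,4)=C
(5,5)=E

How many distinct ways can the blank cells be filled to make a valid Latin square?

1

Day 1, shift 1: eliminating its day and shift leaves {E}.
Day 3, shift 1: eliminating its day and shift leaves {B, E}.
Day 3, shift 2: eliminating its day and shift leaves {C}.
Day 3, shift 4: eliminating its day and shift leaves {B, E}.
Day 4, shift 4: eliminating its day and shift leaves {B}.
Day 5, shift 3: eliminating its day and shift leaves {B}.
Only one assignment across all blanks avoids any day or shift repeat, giving 1 completion.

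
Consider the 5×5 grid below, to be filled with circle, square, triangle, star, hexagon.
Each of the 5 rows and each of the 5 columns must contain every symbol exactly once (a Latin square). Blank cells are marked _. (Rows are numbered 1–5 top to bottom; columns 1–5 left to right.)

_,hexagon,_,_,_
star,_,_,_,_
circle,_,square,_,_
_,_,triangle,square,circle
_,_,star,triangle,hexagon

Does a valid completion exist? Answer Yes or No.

Yes

No row or column among the givens repeats a symbol, and propagating forced cells runs into no contradiction.
One valid completion exists (for instance, triangle hexagon circle star square / star square hexagon circle triangle / circle triangle square hexagon star / hexagon star triangle square circle / square circle star triangle hexagon).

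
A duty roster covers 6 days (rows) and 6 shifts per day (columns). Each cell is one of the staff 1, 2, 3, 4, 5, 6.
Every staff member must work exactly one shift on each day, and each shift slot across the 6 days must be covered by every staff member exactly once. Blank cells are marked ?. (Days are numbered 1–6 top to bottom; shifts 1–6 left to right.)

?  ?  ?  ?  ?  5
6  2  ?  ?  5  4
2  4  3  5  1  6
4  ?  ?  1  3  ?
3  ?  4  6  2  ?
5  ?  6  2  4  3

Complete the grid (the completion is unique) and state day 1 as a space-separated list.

1 3 2 4 6 5

Day 1, shift 1: day 1 has {5} and shift 1 has {2, 3, 4, 5, 6}, leaving only 1.
Day 1, shift 3: day 1 has {1, 5} and shift 3 has {3, 4, 6}, leaving only 2.
Day 1, shift 5: day 1 has {1, 2, 5} and shift 5 has {1, 2, 3, 4, 5}, leaving only 6.
Day 1, shift 2: day 1 has {1, 2, 5, 6} and shift 2 has {2, 4}, leaving only 3.
Day 1, shift 4: day 1 has {1, 2, 3, 5, 6} and shift 4 has {1, 2, 5, 6}, leaving only 4.
So day 1 reads: 1 3 2 4 6 5.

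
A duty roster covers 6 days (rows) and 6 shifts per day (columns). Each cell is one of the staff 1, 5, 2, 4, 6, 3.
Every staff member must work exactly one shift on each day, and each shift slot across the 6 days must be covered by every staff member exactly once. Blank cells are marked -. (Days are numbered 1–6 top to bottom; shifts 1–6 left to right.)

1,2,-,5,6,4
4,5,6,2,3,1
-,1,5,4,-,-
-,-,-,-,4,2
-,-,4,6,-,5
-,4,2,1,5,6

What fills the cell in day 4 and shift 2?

6

Day 1, shift 3: day 1 has {1, 5, 2, 4, 6} and shift 3 has {5, 2, 4, 6}, leaving only 3.
Day 3, shift 5: day 3 has {1, 5, 4} and shift 5 has {5, 4, 6, 3}, leaving only 2.
Day 3, shift 6: day 3 has {1, 5, 2, 4} and shift 6 has {1, 5, 2, 4, 6}, leaving only 3.
Day 3, shift 1: day 3 has {1, 5, 2, 4, 3} and shift 1 has {1, 4}, leaving only 6.
Day 4, shift 3: day 4 has {2, 4} and shift 3 has {5, 2, 4, 6, 3}, leaving only 1.
Day 4, shift 4: day 4 has {1, 2, 4} and shift 4 has {1, 5, 2, 4, 6}, leaving only 3.
Day 4 already has {1, 2, 4, 3} and shift 2 already has {1, 5, 2, 4}, so day 4, shift 2 must be 6.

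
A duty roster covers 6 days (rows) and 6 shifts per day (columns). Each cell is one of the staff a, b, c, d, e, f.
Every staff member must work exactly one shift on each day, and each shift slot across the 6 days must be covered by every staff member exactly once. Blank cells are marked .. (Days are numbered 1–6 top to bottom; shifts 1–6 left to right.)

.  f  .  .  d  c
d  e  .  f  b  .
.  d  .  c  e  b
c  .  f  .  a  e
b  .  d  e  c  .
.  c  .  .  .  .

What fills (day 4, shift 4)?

Day 2, shift 6: day 2 has {b, d, e, f} and shift 6 has {b, c, e}, leaving only a.
Day 2, shift 3: day 2 has {a, b, d, e, f} and shift 3 has {d, f}, leaving only c.
Day 3, shift 3: day 3 has {b, c, d, e} and shift 3 has {c, d, f}, leaving only a.
Day 3, shift 1: day 3 has {a, b, c, d, e} and shift 1 has {b, c, d}, leaving only f.
Day 4, shift 2: day 4 has {a, c, e, f} and shift 2 has {c, d, e, f}, leaving only b.
Day 4 already has {a, b, c, e, f} and shift 4 already has {c, e, f}, so day 4, shift 4 must be d.

d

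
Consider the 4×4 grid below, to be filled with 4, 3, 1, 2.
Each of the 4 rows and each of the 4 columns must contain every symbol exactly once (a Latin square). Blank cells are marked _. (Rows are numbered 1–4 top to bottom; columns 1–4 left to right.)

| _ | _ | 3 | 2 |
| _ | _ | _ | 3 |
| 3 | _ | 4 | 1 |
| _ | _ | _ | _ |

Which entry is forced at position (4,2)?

Row 3, column 2: row 3 has {4, 3, 1} and column 2 has {}, leaving only 2.
Row 4, column 4: row 4 has {} and column 4 has {3, 1, 2}, leaving only 4.
Row 4, column 2 is narrowed to {3, 1}.
If it were 1, then row 2, column 2 would be left with no valid symbol.
So row 4, column 2 must be 3.

3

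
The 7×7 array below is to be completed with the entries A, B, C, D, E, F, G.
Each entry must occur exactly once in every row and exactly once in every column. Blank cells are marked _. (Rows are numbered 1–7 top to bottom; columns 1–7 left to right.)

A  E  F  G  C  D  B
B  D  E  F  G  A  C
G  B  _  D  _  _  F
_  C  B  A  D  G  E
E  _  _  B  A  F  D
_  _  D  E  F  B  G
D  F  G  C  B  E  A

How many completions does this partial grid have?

1

Row 3, column 3: eliminating its row and column leaves {A, C}.
Row 3, column 5: eliminating its row and column leaves {E}.
Row 3, column 6: eliminating its row and column leaves {C}.
Row 4, column 1: eliminating its row and column leaves {F}.
Row 5, column 2: eliminating its row and column leaves {G}.
Row 5, column 3: eliminating its row and column leaves {C}.
Row 6, column 1: eliminating its row and column leaves {C}.
Row 6, column 2: eliminating its row and column leaves {A}.
Only one assignment across all blanks avoids any row or column repeat, giving 1 completion.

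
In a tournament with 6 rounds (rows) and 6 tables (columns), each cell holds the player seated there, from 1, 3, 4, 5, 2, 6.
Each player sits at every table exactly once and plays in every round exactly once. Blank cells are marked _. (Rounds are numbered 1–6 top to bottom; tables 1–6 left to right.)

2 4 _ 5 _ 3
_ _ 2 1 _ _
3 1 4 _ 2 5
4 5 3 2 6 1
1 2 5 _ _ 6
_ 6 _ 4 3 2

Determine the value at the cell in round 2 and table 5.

Round 1, table 5: round 1 has {3, 4, 5, 2} and table 5 has {3, 2, 6}, leaving only 1.
Round 1, table 3: round 1 has {1, 3, 4, 5, 2} and table 3 has {3, 4, 5, 2}, leaving only 6.
Round 2, table 2: round 2 has {1, 2} and table 2 has {1, 4, 5, 2, 6}, leaving only 3.
Round 2, table 6: round 2 has {1, 3, 2} and table 6 has {1, 3, 5, 2, 6}, leaving only 4.
Round 2 already has {1, 3, 4, 2} and table 5 already has {1, 3, 2, 6}, so round 2, table 5 must be 5.

5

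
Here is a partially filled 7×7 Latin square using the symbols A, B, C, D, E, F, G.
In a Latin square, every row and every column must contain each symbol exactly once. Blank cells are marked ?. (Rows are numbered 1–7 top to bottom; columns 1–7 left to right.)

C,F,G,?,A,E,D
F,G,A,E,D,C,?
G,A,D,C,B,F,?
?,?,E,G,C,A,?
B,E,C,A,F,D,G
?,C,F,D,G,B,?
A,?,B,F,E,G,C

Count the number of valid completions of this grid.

1

Row 1, column 4: eliminating its row and column leaves {B}.
Row 2, column 7: eliminating its row and column leaves {B}.
Row 3, column 7: eliminating its row and column leaves {E}.
Row 4, column 1: eliminating its row and column leaves {D}.
Row 4, column 2: eliminating its row and column leaves {B, D}.
Row 4, column 7: eliminating its row and column leaves {B, F}.
Row 6, column 1: eliminating its row and column leaves {E}.
Row 6, column 7: eliminating its row and column leaves {A, E}.
Row 7, column 2: eliminating its row and column leaves {D}.
Only one assignment across all blanks avoids any row or column repeat, giving 1 completion.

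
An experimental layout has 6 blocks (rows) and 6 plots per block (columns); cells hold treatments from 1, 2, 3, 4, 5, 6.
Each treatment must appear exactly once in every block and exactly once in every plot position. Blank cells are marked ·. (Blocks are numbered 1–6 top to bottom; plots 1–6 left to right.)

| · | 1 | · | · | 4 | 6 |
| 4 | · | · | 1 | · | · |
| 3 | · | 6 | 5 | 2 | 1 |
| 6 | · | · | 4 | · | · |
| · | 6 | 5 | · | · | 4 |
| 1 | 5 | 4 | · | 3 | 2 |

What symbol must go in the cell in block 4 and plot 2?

Block 3, plot 2: block 3 has {1, 2, 3, 5, 6} and plot 2 has {1, 5, 6}, leaving only 4.
Block 5, plot 1: block 5 has {4, 5, 6} and plot 1 has {1, 3, 4, 6}, leaving only 2.
Block 1, plot 1: block 1 has {1, 4, 6} and plot 1 has {1, 2, 3, 4, 6}, leaving only 5.
Block 5, plot 4: block 5 has {2, 4, 5, 6} and plot 4 has {1, 4, 5}, leaving only 3.
Block 1, plot 4: block 1 has {1, 4, 5, 6} and plot 4 has {1, 3, 4, 5}, leaving only 2.
Block 1, plot 3: block 1 has {1, 2, 4, 5, 6} and plot 3 has {4, 5, 6}, leaving only 3.
Block 2, plot 3: block 2 has {1, 4} and plot 3 has {3, 4, 5, 6}, leaving only 2.
Block 2, plot 2: block 2 has {1, 2, 4} and plot 2 has {1, 4, 5, 6}, leaving only 3.
Block 4 already has {4, 6} and plot 2 already has {1, 3, 4, 5, 6}, so block 4, plot 2 must be 2.

2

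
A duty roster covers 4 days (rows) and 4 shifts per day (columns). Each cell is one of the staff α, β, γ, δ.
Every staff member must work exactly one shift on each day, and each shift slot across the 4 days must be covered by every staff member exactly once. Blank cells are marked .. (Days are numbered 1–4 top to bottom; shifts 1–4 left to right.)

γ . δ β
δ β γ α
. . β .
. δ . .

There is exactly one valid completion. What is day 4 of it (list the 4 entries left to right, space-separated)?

β δ α γ

Day 4, shift 3: day 4 has {δ} and shift 3 has {β, γ, δ}, leaving only α.
Day 4, shift 1: day 4 has {α, δ} and shift 1 has {γ, δ}, leaving only β.
Day 4, shift 4: day 4 has {α, β, δ} and shift 4 has {α, β}, leaving only γ.
So day 4 reads: β δ α γ.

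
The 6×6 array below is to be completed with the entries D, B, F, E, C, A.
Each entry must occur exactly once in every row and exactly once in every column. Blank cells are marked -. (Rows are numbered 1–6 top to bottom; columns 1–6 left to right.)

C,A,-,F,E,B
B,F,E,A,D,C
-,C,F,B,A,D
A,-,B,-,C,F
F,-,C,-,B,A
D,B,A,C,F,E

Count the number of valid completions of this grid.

2

Row 1, column 3: eliminating its row and column leaves {D}.
Row 3, column 1: eliminating its row and column leaves {E}.
Row 4, column 2: eliminating its row and column leaves {D, E}.
Row 4, column 4: eliminating its row and column leaves {D, E}.
Row 5, column 2: eliminating its row and column leaves {D, E}.
Row 5, column 4: eliminating its row and column leaves {D, E}.
Enumerating the assignments across these blanks that avoid any row or column repeat gives 2 completions.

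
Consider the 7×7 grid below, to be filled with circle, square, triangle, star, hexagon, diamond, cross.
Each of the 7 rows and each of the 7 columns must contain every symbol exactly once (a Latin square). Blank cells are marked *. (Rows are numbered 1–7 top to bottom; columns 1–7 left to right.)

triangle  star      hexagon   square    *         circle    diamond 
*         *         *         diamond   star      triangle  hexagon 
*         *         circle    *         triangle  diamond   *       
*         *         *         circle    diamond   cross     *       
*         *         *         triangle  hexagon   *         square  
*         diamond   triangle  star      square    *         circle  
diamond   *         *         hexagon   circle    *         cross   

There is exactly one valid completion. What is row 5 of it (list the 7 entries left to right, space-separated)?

Row 5, column 6: row 5 has {square, triangle, hexagon} and column 6 has {circle, triangle, diamond, cross}, leaving only star.
Row 1, column 5: row 1 has {circle, square, triangle, star, hexagon, diamond} and column 5 has {circle, square, triangle, star, hexagon, diamond}, leaving only cross.
Row 3, column 4: row 3 has {circle, triangle, diamond} and column 4 has {circle, square, triangle, star, hexagon, diamond}, leaving only cross.
Row 3, column 7: row 3 has {circle, triangle, diamond, cross} and column 7 has {circle, square, hexagon, diamond, cross}, leaving only star.
Row 4, column 7: row 4 has {circle, diamond, cross} and column 7 has {circle, square, star, hexagon, diamond, cross}, leaving only triangle.
Row 6, column 6: row 6 has {circle, square, triangle, star, diamond} and column 6 has {circle, triangle, star, diamond, cross}, leaving only hexagon.
Row 6, column 1: row 6 has {circle, square, triangle, star, hexagon, diamond} and column 1 has {triangle, diamond}, leaving only cross.
Row 5, column 1: row 5 has {square, triangle, star, hexagon} and column 1 has {triangle, diamond, cross}, leaving only circle.
Row 5, column 2: row 5 has {circle, square, triangle, star, hexagon} and column 2 has {star, diamond}, leaving only cross.
Row 5, column 3: row 5 has {circle, square, triangle, star, hexagon, cross} and column 3 has {circle, triangle, hexagon}, leaving only diamond.
So row 5 reads: circle cross diamond triangle hexagon star square.

circle cross diamond triangle hexagon star square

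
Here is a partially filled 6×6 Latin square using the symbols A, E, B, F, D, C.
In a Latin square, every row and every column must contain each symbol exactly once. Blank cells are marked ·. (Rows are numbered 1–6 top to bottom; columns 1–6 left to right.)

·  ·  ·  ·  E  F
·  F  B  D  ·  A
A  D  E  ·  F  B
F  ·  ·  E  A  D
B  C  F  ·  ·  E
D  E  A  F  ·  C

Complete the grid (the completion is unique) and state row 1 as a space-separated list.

Row 1, column 1: row 1 has {E, F} and column 1 has {A, B, F, D}, leaving only C.
Row 1, column 3: row 1 has {E, F, C} and column 3 has {A, E, B, F}, leaving only D.
Row 2, column 1: row 2 has {A, B, F, D} and column 1 has {A, B, F, D, C}, leaving only E.
Row 2, column 5: row 2 has {A, E, B, F, D} and column 5 has {A, E, F}, leaving only C.
Row 3, column 4: row 3 has {A, E, B, F, D} and column 4 has {E, F, D}, leaving only C.
Row 4, column 2: row 4 has {A, E, F, D} and column 2 has {E, F, D, C}, leaving only B.
Row 1, column 2: row 1 has {E, F, D, C} and column 2 has {E, B, F, D, C}, leaving only A.
Row 1, column 4: row 1 has {A, E, F, D, C} and column 4 has {E, F, D, C}, leaving only B.
So row 1 reads: C A D B E F.

C A D B E F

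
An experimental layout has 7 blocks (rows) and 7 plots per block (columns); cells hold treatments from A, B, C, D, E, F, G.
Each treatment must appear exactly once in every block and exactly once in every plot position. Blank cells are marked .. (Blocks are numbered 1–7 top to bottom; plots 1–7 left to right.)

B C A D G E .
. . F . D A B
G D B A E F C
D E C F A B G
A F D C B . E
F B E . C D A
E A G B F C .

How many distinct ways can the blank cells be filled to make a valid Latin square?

1

Block 1, plot 7: eliminating its block and plot leaves {F}.
Block 2, plot 1: eliminating its block and plot leaves {C}.
Block 2, plot 2: eliminating its block and plot leaves {G}.
Block 2, plot 4: eliminating its block and plot leaves {E, G}.
Block 5, plot 6: eliminating its block and plot leaves {G}.
Block 6, plot 4: eliminating its block and plot leaves {G}.
Block 7, plot 7: eliminating its block and plot leaves {D}.
Only one assignment across all blanks avoids any block or plot repeat, giving 1 completion.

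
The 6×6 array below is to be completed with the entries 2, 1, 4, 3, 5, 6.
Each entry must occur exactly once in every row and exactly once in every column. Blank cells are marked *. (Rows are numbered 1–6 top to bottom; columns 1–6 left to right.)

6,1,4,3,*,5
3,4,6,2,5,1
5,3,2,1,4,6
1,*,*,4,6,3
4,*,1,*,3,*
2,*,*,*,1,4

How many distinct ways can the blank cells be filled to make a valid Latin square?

Row 1, column 5: eliminating its row and column leaves {2}.
Row 4, column 2: eliminating its row and column leaves {2, 5}.
Row 4, column 3: eliminating its row and column leaves {5}.
Row 5, column 2: eliminating its row and column leaves {2, 5, 6}.
Row 5, column 4: eliminating its row and column leaves {5, 6}.
Row 5, column 6: eliminating its row and column leaves {2}.
Row 6, column 2: eliminating its row and column leaves {5, 6}.
Row 6, column 3: eliminating its row and column leaves {3, 5}.
Row 6, column 4: eliminating its row and column leaves {5, 6}.
Enumerating the assignments across these blanks that avoid any row or column repeat gives 2 completions.

2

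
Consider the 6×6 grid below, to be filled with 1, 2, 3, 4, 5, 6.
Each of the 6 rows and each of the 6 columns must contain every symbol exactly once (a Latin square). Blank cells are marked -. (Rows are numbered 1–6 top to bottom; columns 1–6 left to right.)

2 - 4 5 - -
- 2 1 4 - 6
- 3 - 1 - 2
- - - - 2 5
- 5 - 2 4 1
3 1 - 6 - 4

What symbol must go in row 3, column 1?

Row 1, column 2: row 1 has {2, 4, 5} and column 2 has {1, 2, 3, 5}, leaving only 6.
Row 1, column 6: row 1 has {2, 4, 5, 6} and column 6 has {1, 2, 4, 5, 6}, leaving only 3.
Row 1, column 5: row 1 has {2, 3, 4, 5, 6} and column 5 has {2, 4}, leaving only 1.
Row 2, column 1: row 2 has {1, 2, 4, 6} and column 1 has {2, 3}, leaving only 5.
Row 2, column 5: row 2 has {1, 2, 4, 5, 6} and column 5 has {1, 2, 4}, leaving only 3.
Row 4, column 2: row 4 has {2, 5} and column 2 has {1, 2, 3, 5, 6}, leaving only 4.
Row 4, column 4: row 4 has {2, 4, 5} and column 4 has {1, 2, 4, 5, 6}, leaving only 3.
Row 4, column 3: row 4 has {2, 3, 4, 5} and column 3 has {1, 4}, leaving only 6.
Row 3, column 3: row 3 has {1, 2, 3} and column 3 has {1, 4, 6}, leaving only 5.
Row 3, column 5: row 3 has {1, 2, 3, 5} and column 5 has {1, 2, 3, 4}, leaving only 6.
Row 3 already has {1, 2, 3, 5, 6} and column 1 already has {2, 3, 5}, so row 3, column 1 must be 4.

4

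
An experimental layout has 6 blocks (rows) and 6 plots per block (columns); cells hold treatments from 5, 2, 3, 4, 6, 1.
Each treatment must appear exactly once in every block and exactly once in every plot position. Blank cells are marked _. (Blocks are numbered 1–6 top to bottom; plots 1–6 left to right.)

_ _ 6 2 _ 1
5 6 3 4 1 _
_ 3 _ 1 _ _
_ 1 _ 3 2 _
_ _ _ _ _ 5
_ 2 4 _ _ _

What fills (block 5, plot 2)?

Block 5 already has {5} and plot 2 already has {2, 3, 6, 1}, so block 5, plot 2 must be 4.

4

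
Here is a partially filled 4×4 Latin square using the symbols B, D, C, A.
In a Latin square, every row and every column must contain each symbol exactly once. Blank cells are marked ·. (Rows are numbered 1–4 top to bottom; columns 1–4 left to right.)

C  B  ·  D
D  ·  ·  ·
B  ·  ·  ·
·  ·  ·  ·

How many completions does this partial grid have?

4

Row 1, column 3: eliminating its row and column leaves {A}.
Row 2, column 2: eliminating its row and column leaves {C, A}.
Row 2, column 3: eliminating its row and column leaves {B, C, A}.
Row 2, column 4: eliminating its row and column leaves {B, C, A}.
Row 3, column 2: eliminating its row and column leaves {D, C, A}.
Row 3, column 3: eliminating its row and column leaves {D, C, A}.
Row 3, column 4: eliminating its row and column leaves {C, A}.
Row 4, column 1: eliminating its row and column leaves {A}.
Row 4, column 2: eliminating its row and column leaves {D, C, A}.
Row 4, column 3: eliminating its row and column leaves {B, D, C, A}.
Row 4, column 4: eliminating its row and column leaves {B, C, A}.
Enumerating the assignments across these blanks that avoid any row or column repeat gives 4 completions.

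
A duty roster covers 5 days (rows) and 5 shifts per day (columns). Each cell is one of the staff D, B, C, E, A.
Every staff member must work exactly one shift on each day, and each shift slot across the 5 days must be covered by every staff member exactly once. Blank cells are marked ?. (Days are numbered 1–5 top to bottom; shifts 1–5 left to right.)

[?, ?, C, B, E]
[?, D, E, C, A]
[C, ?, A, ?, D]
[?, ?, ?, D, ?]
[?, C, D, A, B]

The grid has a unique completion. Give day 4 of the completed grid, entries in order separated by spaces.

Day 4, shift 3: day 4 has {D} and shift 3 has {D, C, E, A}, leaving only B.
Day 4, shift 5: day 4 has {D, B} and shift 5 has {D, B, E, A}, leaving only C.
Day 1, shift 2: day 1 has {B, C, E} and shift 2 has {D, C}, leaving only A.
Day 4, shift 2: day 4 has {D, B, C} and shift 2 has {D, C, A}, leaving only E.
Day 4, shift 1: day 4 has {D, B, C, E} and shift 1 has {C}, leaving only A.
So day 4 reads: A E B D C.

A E B D C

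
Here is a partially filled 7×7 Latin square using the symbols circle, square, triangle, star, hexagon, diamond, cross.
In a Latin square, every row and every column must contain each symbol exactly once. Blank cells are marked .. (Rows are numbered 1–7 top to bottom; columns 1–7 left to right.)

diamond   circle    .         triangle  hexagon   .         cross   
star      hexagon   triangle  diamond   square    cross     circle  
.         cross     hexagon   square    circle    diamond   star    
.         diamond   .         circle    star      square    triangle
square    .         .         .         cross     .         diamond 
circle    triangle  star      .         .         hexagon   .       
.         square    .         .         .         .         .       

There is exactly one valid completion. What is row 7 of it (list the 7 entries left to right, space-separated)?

cross square diamond star triangle circle hexagon

Row 7, column 7: row 7 has {square} and column 7 has {circle, triangle, star, diamond, cross}, leaving only hexagon.
Row 1, column 3: row 1 has {circle, triangle, hexagon, diamond, cross} and column 3 has {triangle, star, hexagon}, leaving only square.
Row 1, column 6: row 1 has {circle, square, triangle, hexagon, diamond, cross} and column 6 has {square, hexagon, diamond, cross}, leaving only star.
Row 3, column 1: row 3 has {circle, square, star, hexagon, diamond, cross} and column 1 has {circle, square, star, diamond}, leaving only triangle.
Row 7, column 1: row 7 has {square, hexagon} and column 1 has {circle, square, triangle, star, diamond}, leaving only cross.
Row 7, column 4: row 7 has {square, hexagon, cross} and column 4 has {circle, square, triangle, diamond}, leaving only star.
Row 4, column 1: row 4 has {circle, square, triangle, star, diamond} and column 1 has {circle, square, triangle, star, diamond, cross}, leaving only hexagon.
Row 4, column 3: row 4 has {circle, square, triangle, star, hexagon, diamond} and column 3 has {square, triangle, star, hexagon}, leaving only cross.
Row 5, column 2: row 5 has {square, diamond, cross} and column 2 has {circle, square, triangle, hexagon, diamond, cross}, leaving only star.
Row 5, column 3: row 5 has {square, star, diamond, cross} and column 3 has {square, triangle, star, hexagon, cross}, leaving only circle.
Row 7, column 3: row 7 has {square, star, hexagon, cross} and column 3 has {circle, square, triangle, star, hexagon, cross}, leaving only diamond.
Row 7, column 5: row 7 has {square, star, hexagon, diamond, cross} and column 5 has {circle, square, star, hexagon, cross}, leaving only triangle.
Row 7, column 6: row 7 has {square, triangle, star, hexagon, diamond, cross} and column 6 has {square, star, hexagon, diamond, cross}, leaving only circle.
So row 7 reads: cross square diamond star triangle circle hexagon.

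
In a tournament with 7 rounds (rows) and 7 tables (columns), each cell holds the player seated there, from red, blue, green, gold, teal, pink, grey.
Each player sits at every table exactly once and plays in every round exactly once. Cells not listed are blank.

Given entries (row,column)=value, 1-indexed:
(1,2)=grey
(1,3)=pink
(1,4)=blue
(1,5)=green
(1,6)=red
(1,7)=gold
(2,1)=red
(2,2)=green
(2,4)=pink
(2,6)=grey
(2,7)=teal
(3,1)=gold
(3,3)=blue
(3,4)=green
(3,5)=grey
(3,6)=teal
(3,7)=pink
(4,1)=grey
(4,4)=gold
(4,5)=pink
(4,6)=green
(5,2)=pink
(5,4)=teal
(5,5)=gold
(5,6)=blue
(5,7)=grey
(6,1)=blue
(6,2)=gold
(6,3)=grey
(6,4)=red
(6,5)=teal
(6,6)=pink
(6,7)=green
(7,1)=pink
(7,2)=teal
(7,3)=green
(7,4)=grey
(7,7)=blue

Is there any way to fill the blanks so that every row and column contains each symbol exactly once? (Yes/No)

No round or table among the givens repeats a symbol, and propagating forced cells runs into no contradiction.
One valid completion exists (for instance, teal grey pink blue green red gold / red green gold pink blue grey teal / gold red blue green grey teal pink / grey blue teal gold pink green red / green pink red teal gold blue grey / blue gold grey red teal pink green / pink teal green grey red gold blue).

Yes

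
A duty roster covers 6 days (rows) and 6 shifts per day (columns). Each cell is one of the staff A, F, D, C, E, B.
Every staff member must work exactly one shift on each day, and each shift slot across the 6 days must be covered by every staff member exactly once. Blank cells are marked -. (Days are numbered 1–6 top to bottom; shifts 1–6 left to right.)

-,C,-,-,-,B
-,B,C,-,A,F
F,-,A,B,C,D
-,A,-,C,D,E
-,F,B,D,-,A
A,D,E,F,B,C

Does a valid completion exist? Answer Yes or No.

No day or shift among the givens repeats a symbol, and propagating forced cells runs into no contradiction.
One valid completion exists (for instance, E C D A F B / D B C E A F / F E A B C D / B A F C D E / C F B D E A / A D E F B C).

Yes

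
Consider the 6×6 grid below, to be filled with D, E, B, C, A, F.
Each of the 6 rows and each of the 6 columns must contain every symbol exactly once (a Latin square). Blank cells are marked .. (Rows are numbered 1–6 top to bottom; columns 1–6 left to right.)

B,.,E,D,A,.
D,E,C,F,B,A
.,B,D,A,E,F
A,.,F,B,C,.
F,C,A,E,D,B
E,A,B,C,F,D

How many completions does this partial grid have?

1

Row 1, column 2: eliminating its row and column leaves {F}.
Row 1, column 6: eliminating its row and column leaves {C}.
Row 3, column 1: eliminating its row and column leaves {C}.
Row 4, column 2: eliminating its row and column leaves {D}.
Row 4, column 6: eliminating its row and column leaves {E}.
Only one assignment across all blanks avoids any row or column repeat, giving 1 completion.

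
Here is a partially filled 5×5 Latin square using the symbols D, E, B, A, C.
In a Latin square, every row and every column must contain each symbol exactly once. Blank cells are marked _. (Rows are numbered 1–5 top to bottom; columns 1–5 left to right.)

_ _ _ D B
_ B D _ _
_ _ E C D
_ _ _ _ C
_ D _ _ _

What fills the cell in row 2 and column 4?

Row 3, column 2: row 3 has {D, E, C} and column 2 has {D, B}, leaving only A.
Row 3, column 1: row 3 has {D, E, A, C} and column 1 has {}, leaving only B.
Row 4, column 2: row 4 has {C} and column 2 has {D, B, A}, leaving only E.
Row 1, column 2: row 1 has {D, B} and column 2 has {D, E, B, A}, leaving only C.
Row 1, column 3: row 1 has {D, B, C} and column 3 has {D, E}, leaving only A.
Row 1, column 1: row 1 has {D, B, A, C} and column 1 has {B}, leaving only E.
Row 4, column 3: row 4 has {E, C} and column 3 has {D, E, A}, leaving only B.
Row 4, column 4: row 4 has {E, B, C} and column 4 has {D, C}, leaving only A.
Row 2 already has {D, B} and column 4 already has {D, A, C}, so row 2, column 4 must be E.

E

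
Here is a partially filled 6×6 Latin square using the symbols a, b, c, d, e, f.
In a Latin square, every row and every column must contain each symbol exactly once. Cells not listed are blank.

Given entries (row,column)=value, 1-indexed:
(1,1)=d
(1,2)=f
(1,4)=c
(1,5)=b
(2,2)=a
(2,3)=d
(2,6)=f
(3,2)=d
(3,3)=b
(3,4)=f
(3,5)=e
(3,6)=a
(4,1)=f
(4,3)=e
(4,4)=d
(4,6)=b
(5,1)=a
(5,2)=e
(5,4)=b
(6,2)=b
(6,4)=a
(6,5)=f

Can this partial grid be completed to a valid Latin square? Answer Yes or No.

Yes

No row or column among the givens repeats a symbol, and propagating forced cells runs into no contradiction.
One valid completion exists (for instance, d f a c b e / b a d e c f / c d b f e a / f c e d a b / a e f b d c / e b c a f d).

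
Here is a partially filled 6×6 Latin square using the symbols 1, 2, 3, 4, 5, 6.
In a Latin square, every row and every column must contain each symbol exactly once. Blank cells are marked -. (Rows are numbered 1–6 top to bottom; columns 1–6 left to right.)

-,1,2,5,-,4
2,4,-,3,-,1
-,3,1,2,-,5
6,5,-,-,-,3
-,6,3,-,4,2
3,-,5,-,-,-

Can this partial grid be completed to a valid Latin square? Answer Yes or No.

Row 1, column 1: row 1 together with column 1 already contain {1, 2, 3, 4, 5, 6} — every symbol — so nothing can go there. The grid has no valid completion.

No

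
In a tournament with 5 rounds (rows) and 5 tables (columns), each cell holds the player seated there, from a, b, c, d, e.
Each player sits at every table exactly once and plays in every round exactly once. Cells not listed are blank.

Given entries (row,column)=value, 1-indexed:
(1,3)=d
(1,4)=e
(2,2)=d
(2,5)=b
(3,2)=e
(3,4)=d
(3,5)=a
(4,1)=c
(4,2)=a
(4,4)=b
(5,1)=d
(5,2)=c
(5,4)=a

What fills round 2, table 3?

Round 1, table 2: round 1 has {d, e} and table 2 has {a, c, d, e}, leaving only b.
Round 1, table 1: round 1 has {b, d, e} and table 1 has {c, d}, leaving only a.
Round 1, table 5: round 1 has {a, b, d, e} and table 5 has {a, b}, leaving only c.
Round 2, table 1: round 2 has {b, d} and table 1 has {a, c, d}, leaving only e.
Round 2, table 4: round 2 has {b, d, e} and table 4 has {a, b, d, e}, leaving only c.
Round 2 already has {b, c, d, e} and table 3 already has {d}, so round 2, table 3 must be a.

a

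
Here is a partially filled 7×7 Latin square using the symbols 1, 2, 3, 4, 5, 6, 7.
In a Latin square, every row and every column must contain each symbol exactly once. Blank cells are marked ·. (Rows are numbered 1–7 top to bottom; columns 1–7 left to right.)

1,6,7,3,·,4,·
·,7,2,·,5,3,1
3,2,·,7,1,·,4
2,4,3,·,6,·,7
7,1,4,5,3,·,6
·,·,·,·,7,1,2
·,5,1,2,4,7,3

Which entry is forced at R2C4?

6

Row 1, column 5: row 1 has {1, 3, 4, 6, 7} and column 5 has {1, 3, 4, 5, 6, 7}, leaving only 2.
Row 1, column 7: row 1 has {1, 2, 3, 4, 6, 7} and column 7 has {1, 2, 3, 4, 6, 7}, leaving only 5.
Row 4, column 4: row 4 has {2, 3, 4, 6, 7} and column 4 has {2, 3, 5, 7}, leaving only 1.
Row 4, column 6: row 4 has {1, 2, 3, 4, 6, 7} and column 6 has {1, 3, 4, 7}, leaving only 5.
Row 3, column 6: row 3 has {1, 2, 3, 4, 7} and column 6 has {1, 3, 4, 5, 7}, leaving only 6.
Row 3, column 3: row 3 has {1, 2, 3, 4, 6, 7} and column 3 has {1, 2, 3, 4, 7}, leaving only 5.
Row 5, column 6: row 5 has {1, 3, 4, 5, 6, 7} and column 6 has {1, 3, 4, 5, 6, 7}, leaving only 2.
Row 6, column 2: row 6 has {1, 2, 7} and column 2 has {1, 2, 4, 5, 6, 7}, leaving only 3.
Row 6, column 3: row 6 has {1, 2, 3, 7} and column 3 has {1, 2, 3, 4, 5, 7}, leaving only 6.
Row 6, column 4: row 6 has {1, 2, 3, 6, 7} and column 4 has {1, 2, 3, 5, 7}, leaving only 4.
Row 2 already has {1, 2, 3, 5, 7} and column 4 already has {1, 2, 3, 4, 5, 7}, so row 2, column 4 must be 6.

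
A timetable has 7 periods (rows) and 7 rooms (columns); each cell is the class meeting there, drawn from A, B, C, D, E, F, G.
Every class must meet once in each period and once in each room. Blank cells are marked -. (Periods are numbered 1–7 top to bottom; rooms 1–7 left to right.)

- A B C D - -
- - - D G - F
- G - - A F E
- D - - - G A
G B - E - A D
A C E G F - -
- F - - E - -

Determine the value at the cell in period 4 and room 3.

C

Period 1, room 6: period 1 has {A, B, C, D} and room 6 has {A, F, G}, leaving only E.
Period 1, room 1: period 1 has {A, B, C, D, E} and room 1 has {A, G}, leaving only F.
Period 1, room 7: period 1 has {A, B, C, D, E, F} and room 7 has {A, D, E, F}, leaving only G.
Period 2, room 2: period 2 has {D, F, G} and room 2 has {A, B, C, D, F, G}, leaving only E.
Period 3, room 4: period 3 has {A, E, F, G} and room 4 has {C, D, E, G}, leaving only B.
Period 4, room 4: period 4 has {A, D, G} and room 4 has {B, C, D, E, G}, leaving only F.
Period 4 already has {A, D, F, G} and room 3 already has {B, E}, so period 4, room 3 must be C.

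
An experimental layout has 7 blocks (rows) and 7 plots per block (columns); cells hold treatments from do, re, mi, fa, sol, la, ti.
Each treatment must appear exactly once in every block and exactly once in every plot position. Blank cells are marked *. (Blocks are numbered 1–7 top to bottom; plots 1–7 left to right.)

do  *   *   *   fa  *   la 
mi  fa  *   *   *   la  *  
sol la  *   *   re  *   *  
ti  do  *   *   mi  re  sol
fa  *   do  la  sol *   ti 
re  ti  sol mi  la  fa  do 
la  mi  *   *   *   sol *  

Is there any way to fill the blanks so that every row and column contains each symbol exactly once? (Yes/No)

Yes

No block or plot among the givens repeats a symbol, and propagating forced cells runs into no contradiction.
One valid completion exists (for instance, do sol mi re fa ti la / mi fa ti sol do la re / sol la fa ti re do mi / ti do la fa mi re sol / fa re do la sol mi ti / re ti sol mi la fa do / la mi re do ti sol fa).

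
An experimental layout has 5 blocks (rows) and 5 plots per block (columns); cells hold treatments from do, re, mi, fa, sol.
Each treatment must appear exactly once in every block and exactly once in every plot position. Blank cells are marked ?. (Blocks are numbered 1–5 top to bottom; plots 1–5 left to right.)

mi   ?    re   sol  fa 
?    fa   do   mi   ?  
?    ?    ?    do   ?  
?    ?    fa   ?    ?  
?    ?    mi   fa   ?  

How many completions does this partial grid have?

3

Block 1, plot 2: eliminating its block and plot leaves {do}.
Block 2, plot 1: eliminating its block and plot leaves {re, sol}.
Block 2, plot 5: eliminating its block and plot leaves {re, sol}.
Block 3, plot 1: eliminating its block and plot leaves {re, fa, sol}.
Block 3, plot 2: eliminating its block and plot leaves {re, mi, sol}.
Block 3, plot 3: eliminating its block and plot leaves {sol}.
Block 3, plot 5: eliminating its block and plot leaves {re, mi, sol}.
Block 4, plot 1: eliminating its block and plot leaves {do, re, sol}.
Block 4, plot 2: eliminating its block and plot leaves {do, re, mi, sol}.
Block 4, plot 4: eliminating its block and plot leaves {re}.
Block 4, plot 5: eliminating its block and plot leaves {do, re, mi, sol}.
Block 5, plot 1: eliminating its block and plot leaves {do, re, sol}.
Block 5, plot 2: eliminating its block and plot leaves {do, re, sol}.
Block 5, plot 5: eliminating its block and plot leaves {do, re, sol}.
Enumerating the assignments across these blanks that avoid any block or plot repeat gives 3 completions.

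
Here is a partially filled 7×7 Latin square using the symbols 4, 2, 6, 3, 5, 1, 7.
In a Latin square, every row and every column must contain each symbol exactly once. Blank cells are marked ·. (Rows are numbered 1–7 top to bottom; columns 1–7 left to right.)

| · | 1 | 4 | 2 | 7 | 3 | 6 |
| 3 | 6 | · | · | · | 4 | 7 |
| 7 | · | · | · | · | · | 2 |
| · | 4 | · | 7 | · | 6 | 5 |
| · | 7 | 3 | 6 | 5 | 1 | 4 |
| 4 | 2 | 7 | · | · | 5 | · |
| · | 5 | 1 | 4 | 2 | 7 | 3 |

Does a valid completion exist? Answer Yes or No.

Row 3, column 6: row 3 together with column 6 already contain {4, 2, 6, 3, 5, 1, 7} — every symbol — so nothing can go there. The grid has no valid completion.

No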